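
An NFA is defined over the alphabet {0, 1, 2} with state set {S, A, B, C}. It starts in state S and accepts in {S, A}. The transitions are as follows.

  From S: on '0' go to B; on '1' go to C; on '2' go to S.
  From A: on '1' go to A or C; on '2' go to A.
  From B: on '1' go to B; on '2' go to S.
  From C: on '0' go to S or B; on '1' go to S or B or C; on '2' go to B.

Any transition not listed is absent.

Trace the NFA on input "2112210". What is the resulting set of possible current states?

Start in {S}.
Read '2': {S} → {S}.
Read '1': {S} → {C}.
Read '1': {C} → {S, B, C}.
Read '2': {S, B, C} → {S, B}.
Read '2': {S, B} → {S}.
Read '1': {S} → {C}.
Read '0': {C} → {S, B}.

{S, B}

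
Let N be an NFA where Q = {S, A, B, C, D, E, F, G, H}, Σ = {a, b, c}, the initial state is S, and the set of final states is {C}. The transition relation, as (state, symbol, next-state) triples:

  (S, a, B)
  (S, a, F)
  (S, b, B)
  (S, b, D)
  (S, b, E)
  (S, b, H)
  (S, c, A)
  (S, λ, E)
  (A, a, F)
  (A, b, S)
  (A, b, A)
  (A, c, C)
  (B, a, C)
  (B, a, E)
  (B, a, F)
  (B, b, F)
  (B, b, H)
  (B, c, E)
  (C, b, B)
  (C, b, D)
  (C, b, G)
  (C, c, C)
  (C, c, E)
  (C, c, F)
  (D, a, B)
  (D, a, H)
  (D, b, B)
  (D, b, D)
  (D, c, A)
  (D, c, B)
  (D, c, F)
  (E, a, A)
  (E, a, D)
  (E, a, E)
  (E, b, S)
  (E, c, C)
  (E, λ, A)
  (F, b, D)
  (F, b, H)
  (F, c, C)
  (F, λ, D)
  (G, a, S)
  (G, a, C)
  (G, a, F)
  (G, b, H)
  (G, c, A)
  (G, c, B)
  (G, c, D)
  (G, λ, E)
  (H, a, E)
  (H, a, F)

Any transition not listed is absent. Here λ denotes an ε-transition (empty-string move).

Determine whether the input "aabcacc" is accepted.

Start: ε-closure({S}) = {S, A, E}.
Read 'a': {S, A, E} → {A, B, D, E, F}.
Read 'a': {A, B, D, E, F} → {A, B, C, D, E, F, H}.
Read 'b': {A, B, C, D, E, F, H} → {S, A, B, D, E, F, G, H}.
Read 'c': {S, A, B, D, E, F, G, H} → {A, B, C, D, E, F}.
Read 'a': {A, B, C, D, E, F} → {A, B, C, D, E, F, H}.
Read 'c': {A, B, C, D, E, F, H} → {A, B, C, D, E, F}.
Read 'c': {A, B, C, D, E, F} → {A, B, C, D, E, F}.
The final set {A, B, C, D, E, F} contains the accepting state C.

Yes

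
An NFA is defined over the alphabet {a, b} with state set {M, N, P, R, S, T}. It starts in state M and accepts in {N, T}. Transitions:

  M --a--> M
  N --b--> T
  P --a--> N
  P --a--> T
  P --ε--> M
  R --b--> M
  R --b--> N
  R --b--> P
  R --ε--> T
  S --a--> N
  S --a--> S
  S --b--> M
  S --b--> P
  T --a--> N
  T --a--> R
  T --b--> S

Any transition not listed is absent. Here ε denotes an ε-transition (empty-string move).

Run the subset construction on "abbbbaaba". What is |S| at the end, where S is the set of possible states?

0

Start in {M}.
Read 'a': M→{M}; now {M}.
Read 'b': M→∅; now ∅.
The set is empty and remains empty for the remaining 7 symbols.
That set has 0 states.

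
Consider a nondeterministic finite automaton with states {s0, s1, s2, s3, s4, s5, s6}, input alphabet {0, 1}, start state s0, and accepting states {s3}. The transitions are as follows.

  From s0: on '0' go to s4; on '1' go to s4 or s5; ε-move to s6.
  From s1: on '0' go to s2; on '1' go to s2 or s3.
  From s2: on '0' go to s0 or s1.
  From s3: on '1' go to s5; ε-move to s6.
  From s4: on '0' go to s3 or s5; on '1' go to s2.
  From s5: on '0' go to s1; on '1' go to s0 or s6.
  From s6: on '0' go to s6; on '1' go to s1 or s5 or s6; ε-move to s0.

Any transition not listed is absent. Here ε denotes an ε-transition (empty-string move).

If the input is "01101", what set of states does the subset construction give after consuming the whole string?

Start: ε-closure({s0}) = {s0, s6}.
Read '0': {s0, s6} → {s0, s4, s6}.
Read '1': {s0, s4, s6} → {s0, s1, s2, s4, s5, s6}.
Read '1': {s0, s1, s2, s4, s5, s6} → {s0, s1, s2, s3, s4, s5, s6}.
Read '0': {s0, s1, s2, s3, s4, s5, s6} → {s0, s1, s2, s3, s4, s5, s6}.
Read '1': {s0, s1, s2, s3, s4, s5, s6} → {s0, s1, s2, s3, s4, s5, s6}.

{s0, s1, s2, s3, s4, s5, s6}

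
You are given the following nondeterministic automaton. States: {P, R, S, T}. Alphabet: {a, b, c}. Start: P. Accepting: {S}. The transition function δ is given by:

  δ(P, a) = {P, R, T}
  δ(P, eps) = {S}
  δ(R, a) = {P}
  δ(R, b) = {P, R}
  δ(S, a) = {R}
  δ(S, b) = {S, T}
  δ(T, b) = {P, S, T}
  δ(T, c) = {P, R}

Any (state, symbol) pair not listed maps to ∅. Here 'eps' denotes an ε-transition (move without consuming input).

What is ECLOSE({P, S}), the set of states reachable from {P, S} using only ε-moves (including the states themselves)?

{P, S}

Begin with {P, S}.
No ε-moves leave this set, so the closure equals the set itself.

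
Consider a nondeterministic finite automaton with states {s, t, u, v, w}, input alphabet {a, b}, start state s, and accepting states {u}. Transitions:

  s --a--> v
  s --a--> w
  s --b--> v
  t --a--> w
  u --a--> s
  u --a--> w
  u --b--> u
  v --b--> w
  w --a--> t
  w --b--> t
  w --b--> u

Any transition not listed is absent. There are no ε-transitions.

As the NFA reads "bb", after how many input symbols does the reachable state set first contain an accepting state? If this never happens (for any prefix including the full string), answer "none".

Start in {s}.
Read 'b': {s} → {v}.
Read 'b': {v} → {w}.
No reachable set along the way intersects F.

none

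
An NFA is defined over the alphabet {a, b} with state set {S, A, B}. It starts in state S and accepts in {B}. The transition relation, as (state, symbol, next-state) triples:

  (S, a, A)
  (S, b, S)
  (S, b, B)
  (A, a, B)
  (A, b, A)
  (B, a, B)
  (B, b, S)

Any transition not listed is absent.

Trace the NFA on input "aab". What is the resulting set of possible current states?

Start in {S}.
Read 'a': S→{A}; now {A}.
Read 'a': A→{B}; now {B}.
Read 'b': B→{S}; now {S}.

{S}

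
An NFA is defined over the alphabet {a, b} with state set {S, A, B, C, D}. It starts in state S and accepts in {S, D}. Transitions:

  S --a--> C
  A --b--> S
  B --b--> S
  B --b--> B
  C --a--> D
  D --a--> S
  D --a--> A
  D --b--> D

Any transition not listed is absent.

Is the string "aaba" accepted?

Yes

Start in {S}.
Read 'a': S→{C}; now {C}.
Read 'a': C→{D}; now {D}.
Read 'b': D→{D}; now {D}.
Read 'a': D→{S, A}; now {S, A}.
The final set {S, A} contains the accepting state S.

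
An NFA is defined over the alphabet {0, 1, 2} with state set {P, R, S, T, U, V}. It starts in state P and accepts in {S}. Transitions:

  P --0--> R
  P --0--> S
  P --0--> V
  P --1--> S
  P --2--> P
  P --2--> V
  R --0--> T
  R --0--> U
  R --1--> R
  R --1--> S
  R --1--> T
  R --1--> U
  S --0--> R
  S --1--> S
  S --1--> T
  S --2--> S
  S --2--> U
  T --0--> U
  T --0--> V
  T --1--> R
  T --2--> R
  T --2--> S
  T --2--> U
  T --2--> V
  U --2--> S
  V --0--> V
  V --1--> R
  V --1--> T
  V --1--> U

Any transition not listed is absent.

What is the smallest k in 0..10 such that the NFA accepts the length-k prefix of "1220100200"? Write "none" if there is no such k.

1

Start in {P}.
Read '1': {P} → {S}.
None of the earlier sets intersect F, but {S} does.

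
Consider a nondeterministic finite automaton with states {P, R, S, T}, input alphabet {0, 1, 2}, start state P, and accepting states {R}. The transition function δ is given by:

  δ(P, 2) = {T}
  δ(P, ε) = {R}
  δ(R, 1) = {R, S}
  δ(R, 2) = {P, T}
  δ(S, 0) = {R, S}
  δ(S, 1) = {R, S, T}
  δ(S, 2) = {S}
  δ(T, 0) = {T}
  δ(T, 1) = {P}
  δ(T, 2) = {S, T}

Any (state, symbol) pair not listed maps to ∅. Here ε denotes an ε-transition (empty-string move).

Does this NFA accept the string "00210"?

No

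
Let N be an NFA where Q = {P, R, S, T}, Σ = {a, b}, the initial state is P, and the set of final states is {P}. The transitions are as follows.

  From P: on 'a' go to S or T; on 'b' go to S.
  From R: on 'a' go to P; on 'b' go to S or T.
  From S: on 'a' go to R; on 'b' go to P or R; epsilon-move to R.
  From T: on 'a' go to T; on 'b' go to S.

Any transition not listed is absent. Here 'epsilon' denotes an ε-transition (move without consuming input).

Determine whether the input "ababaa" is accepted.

Start in {P}.
Read 'a': P→{S, T}; union {S, T}; ε-closure = {R, S, T}.
Read 'b': R→{S, T}, S→{P, R}, T→{S}; now {P, R, S, T}.
Read 'a': P→{S, T}, R→{P}, S→{R}, T→{T}; now {P, R, S, T}.
Read 'b': P→{S}, R→{S, T}, S→{P, R}, T→{S}; now {P, R, S, T}.
Read 'a': P→{S, T}, R→{P}, S→{R}, T→{T}; now {P, R, S, T}.
Read 'a': P→{S, T}, R→{P}, S→{R}, T→{T}; now {P, R, S, T}.
The final set {P, R, S, T} contains the accepting state P.

Yes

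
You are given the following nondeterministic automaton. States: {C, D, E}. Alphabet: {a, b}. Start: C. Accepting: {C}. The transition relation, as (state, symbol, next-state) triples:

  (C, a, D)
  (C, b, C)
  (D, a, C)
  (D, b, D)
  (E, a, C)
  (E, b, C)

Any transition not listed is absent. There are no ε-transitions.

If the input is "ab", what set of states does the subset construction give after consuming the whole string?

Start in {C}.
Read 'a': C→{D}; now {D}.
Read 'b': D→{D}; now {D}.

{D}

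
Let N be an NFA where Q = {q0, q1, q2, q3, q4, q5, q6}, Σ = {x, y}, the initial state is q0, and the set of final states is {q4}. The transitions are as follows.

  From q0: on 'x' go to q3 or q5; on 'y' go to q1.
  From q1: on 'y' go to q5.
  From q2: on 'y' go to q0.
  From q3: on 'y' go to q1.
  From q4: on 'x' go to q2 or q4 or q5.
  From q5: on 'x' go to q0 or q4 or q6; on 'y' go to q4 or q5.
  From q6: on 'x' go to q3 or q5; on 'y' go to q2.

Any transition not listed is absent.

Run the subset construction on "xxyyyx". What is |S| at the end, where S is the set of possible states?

Start in {q0}.
Read 'x': q0→{q3, q5}; now {q3, q5}.
Read 'x': q3→∅, q5→{q0, q4, q6}; now {q0, q4, q6}.
Read 'y': q0→{q1}, q4→∅, q6→{q2}; now {q1, q2}.
Read 'y': q1→{q5}, q2→{q0}; now {q0, q5}.
Read 'y': q0→{q1}, q5→{q4, q5}; now {q1, q4, q5}.
Read 'x': q1→∅, q4→{q2, q4, q5}, q5→{q0, q4, q6}; now {q0, q2, q4, q5, q6}.
That set has 5 states.

5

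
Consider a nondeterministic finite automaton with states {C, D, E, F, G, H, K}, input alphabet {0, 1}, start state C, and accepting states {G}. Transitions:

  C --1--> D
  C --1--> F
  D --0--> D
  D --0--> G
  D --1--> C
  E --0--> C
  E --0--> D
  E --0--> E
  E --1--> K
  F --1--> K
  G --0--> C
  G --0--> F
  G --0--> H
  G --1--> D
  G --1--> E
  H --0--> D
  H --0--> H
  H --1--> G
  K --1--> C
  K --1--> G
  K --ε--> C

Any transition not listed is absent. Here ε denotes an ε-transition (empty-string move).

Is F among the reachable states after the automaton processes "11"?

Start in {C}.
Read '1': C→{D, F}; now {D, F}.
Read '1': D→{C}, F→{K}; now {C, K}.
State F is not in {C, K}.

No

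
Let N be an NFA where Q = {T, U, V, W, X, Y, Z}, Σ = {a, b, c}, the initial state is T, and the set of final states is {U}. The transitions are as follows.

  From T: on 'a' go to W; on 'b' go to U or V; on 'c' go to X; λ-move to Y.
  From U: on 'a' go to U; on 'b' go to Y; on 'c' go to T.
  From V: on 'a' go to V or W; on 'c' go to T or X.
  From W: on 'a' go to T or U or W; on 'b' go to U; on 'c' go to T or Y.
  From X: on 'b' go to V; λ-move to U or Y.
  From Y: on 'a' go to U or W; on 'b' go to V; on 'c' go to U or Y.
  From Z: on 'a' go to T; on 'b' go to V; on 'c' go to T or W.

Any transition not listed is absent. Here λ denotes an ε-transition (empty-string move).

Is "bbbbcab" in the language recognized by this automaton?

No

Start: ε-closure({T}) = {T, Y}.
Read 'b': {T, Y} → {U, V}.
Read 'b': {U, V} → {Y}.
Read 'b': {Y} → {V}.
Read 'b': {V} → ∅.
The set is empty and remains empty for the remaining 3 symbols.
The final set ∅ contains no accepting state.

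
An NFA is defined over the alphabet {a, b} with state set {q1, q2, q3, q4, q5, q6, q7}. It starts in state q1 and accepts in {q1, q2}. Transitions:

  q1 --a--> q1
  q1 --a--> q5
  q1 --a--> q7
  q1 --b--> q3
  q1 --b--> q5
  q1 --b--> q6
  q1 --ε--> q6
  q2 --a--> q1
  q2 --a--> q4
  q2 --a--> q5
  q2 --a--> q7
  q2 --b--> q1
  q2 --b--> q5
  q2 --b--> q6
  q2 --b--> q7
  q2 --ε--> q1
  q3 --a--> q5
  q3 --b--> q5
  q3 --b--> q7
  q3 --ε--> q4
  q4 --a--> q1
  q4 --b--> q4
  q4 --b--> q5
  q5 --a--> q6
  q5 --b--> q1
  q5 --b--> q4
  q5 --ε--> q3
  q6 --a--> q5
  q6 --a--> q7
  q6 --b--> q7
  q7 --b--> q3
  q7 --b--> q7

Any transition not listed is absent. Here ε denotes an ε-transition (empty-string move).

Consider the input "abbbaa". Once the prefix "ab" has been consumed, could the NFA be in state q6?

Yes

Start: ε-closure({q1}) = {q1, q6}.
Read 'a': q1→{q1, q5, q7}, q6→{q5, q7}; union {q1, q5, q7}; ε-closure = {q1, q3, q4, q5, q6, q7}.
Read 'b': q1→{q3, q5, q6}, q3→{q5, q7}, q4→{q4, q5}, q5→{q1, q4}, q6→{q7}, q7→{q3, q7}; now {q1, q3, q4, q5, q6, q7}.
State q6 is in {q1, q3, q4, q5, q6, q7}.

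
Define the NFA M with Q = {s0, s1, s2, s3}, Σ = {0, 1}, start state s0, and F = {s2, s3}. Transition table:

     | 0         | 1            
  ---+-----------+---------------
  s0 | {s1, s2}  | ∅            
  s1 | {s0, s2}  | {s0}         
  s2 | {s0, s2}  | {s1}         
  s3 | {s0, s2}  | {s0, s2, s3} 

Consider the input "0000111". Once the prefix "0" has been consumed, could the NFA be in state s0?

No

Start in {s0}.
Read '0': {s0} → {s1, s2}.
State s0 is not in {s1, s2}.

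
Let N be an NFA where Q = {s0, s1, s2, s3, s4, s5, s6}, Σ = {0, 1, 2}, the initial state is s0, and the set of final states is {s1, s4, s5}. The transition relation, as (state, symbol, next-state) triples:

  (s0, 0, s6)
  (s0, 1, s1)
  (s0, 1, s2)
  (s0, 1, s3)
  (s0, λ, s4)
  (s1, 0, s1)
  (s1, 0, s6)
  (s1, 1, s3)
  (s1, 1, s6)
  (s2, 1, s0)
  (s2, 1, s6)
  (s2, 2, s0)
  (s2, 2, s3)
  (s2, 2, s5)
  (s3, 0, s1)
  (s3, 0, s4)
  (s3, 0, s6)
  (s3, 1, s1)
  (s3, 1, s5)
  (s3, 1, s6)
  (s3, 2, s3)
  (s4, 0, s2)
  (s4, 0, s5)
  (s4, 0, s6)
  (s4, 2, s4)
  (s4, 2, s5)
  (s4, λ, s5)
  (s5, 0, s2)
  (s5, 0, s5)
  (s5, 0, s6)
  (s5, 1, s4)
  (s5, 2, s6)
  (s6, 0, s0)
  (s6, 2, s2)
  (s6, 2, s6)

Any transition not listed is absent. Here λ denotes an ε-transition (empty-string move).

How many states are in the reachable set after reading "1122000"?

6

Start: ε-closure({s0}) = {s0, s4, s5}.
Read '1': s0→{s1, s2, s3}, s4→∅, s5→{s4}; union {s1, s2, s3, s4}; ε-closure = {s1, s2, s3, s4, s5}.
Read '1': s1→{s3, s6}, s2→{s0, s6}, s3→{s1, s5, s6}, s4→∅, s5→{s4}; now {s0, s1, s3, s4, s5, s6}.
Read '2': s0→∅, s1→∅, s3→{s3}, s4→{s4, s5}, s5→{s6}, s6→{s2, s6}; now {s2, s3, s4, s5, s6}.
Read '2': s2→{s0, s3, s5}, s3→{s3}, s4→{s4, s5}, s5→{s6}, s6→{s2, s6}; now {s0, s2, s3, s4, s5, s6}.
Read '0': s0→{s6}, s2→∅, s3→{s1, s4, s6}, s4→{s2, s5, s6}, s5→{s2, s5, s6}, s6→{s0}; now {s0, s1, s2, s4, s5, s6}.
Read '0': s0→{s6}, s1→{s1, s6}, s2→∅, s4→{s2, s5, s6}, s5→{s2, s5, s6}, s6→{s0}; union {s0, s1, s2, s5, s6}; ε-closure = {s0, s1, s2, s4, s5, s6}.
Read '0': s0→{s6}, s1→{s1, s6}, s2→∅, s4→{s2, s5, s6}, s5→{s2, s5, s6}, s6→{s0}; union {s0, s1, s2, s5, s6}; ε-closure = {s0, s1, s2, s4, s5, s6}.
That set has 6 states.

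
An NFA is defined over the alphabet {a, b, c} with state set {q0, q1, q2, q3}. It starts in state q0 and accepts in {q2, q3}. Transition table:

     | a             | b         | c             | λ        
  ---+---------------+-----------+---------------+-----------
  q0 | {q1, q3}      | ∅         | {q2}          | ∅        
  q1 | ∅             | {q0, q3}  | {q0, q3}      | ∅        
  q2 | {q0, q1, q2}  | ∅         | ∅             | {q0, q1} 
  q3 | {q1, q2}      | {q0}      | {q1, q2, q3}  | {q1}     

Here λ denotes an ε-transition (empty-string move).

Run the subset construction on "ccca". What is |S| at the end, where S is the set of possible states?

Start in {q0}.
Read 'c': {q0} → {q0, q1, q2}.
Read 'c': {q0, q1, q2} → {q0, q1, q2, q3}.
Read 'c': {q0, q1, q2, q3} → {q0, q1, q2, q3}.
Read 'a': {q0, q1, q2, q3} → {q0, q1, q2, q3}.
That set has 4 states.

4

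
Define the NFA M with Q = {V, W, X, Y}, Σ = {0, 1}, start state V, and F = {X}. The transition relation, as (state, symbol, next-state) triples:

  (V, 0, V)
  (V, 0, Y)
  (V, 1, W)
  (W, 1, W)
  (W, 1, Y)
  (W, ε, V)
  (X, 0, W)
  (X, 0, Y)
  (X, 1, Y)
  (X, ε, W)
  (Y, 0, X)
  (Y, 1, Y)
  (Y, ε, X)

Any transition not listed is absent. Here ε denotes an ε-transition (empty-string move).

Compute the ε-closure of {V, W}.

{V, W}

Begin with {V, W}.
No ε-moves leave this set, so the closure equals the set itself.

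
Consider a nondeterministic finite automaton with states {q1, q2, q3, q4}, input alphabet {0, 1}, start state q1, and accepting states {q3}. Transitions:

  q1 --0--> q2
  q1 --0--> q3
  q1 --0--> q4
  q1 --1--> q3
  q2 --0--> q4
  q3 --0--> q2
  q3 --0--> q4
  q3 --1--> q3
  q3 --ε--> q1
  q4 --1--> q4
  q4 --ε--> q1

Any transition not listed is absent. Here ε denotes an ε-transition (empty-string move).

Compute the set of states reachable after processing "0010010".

{q1, q2, q3, q4}

Start in {q1}.
Read '0': {q1} → {q1, q2, q3, q4}.
Read '0': {q1, q2, q3, q4} → {q1, q2, q3, q4}.
Read '1': {q1, q2, q3, q4} → {q1, q3, q4}.
Read '0': {q1, q3, q4} → {q1, q2, q3, q4}.
Read '0': {q1, q2, q3, q4} → {q1, q2, q3, q4}.
Read '1': {q1, q2, q3, q4} → {q1, q3, q4}.
Read '0': {q1, q3, q4} → {q1, q2, q3, q4}.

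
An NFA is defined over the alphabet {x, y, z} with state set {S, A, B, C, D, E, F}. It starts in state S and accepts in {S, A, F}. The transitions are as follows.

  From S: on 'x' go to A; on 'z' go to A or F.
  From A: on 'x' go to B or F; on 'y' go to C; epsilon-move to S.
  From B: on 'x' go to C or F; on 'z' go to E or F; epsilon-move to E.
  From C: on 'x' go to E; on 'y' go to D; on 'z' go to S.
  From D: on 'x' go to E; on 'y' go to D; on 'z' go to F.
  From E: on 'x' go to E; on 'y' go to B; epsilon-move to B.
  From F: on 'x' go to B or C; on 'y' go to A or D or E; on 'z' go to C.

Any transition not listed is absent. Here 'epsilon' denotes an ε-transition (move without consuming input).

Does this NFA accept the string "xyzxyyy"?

Start in {S}.
Read 'x': S→{A}; union {A}; ε-closure = {S, A}.
Read 'y': S→∅, A→{C}; now {C}.
Read 'z': C→{S}; now {S}.
Read 'x': S→{A}; union {A}; ε-closure = {S, A}.
Read 'y': S→∅, A→{C}; now {C}.
Read 'y': C→{D}; now {D}.
Read 'y': D→{D}; now {D}.
The final set {D} contains no accepting state.

No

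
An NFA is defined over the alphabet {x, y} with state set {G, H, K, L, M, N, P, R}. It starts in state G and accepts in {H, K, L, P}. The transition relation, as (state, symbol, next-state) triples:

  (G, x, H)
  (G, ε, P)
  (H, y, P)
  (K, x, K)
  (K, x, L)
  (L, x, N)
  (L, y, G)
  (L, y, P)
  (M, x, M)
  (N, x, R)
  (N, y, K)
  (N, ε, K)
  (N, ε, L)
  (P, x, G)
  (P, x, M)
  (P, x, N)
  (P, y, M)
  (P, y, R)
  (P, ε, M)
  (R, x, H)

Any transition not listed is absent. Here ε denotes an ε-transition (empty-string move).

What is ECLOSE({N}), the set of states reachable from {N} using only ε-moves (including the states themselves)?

Begin with {N}.
ε-move N → K; add K.
ε-move N → L; add L.

{K, L, N}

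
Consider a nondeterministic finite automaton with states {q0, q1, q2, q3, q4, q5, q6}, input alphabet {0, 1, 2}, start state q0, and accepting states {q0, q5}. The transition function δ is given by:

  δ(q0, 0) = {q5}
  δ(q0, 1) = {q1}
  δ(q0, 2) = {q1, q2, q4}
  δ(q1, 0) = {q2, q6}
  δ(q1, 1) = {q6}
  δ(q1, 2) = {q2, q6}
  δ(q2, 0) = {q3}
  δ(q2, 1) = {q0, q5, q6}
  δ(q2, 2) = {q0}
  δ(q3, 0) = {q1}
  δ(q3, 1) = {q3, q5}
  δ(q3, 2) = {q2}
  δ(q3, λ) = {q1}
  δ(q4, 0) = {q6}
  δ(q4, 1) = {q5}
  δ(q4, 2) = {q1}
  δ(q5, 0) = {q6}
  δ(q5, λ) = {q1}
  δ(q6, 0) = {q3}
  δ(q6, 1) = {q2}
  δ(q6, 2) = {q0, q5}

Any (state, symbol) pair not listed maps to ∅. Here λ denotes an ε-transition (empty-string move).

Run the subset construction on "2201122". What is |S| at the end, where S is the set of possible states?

6

Start in {q0}.
Read '2': {q0} → {q1, q2, q4}.
Read '2': {q1, q2, q4} → {q0, q1, q2, q6}.
Read '0': {q0, q1, q2, q6} → {q1, q2, q3, q5, q6}.
Read '1': {q1, q2, q3, q5, q6} → {q0, q1, q2, q3, q5, q6}.
Read '1': {q0, q1, q2, q3, q5, q6} → {q0, q1, q2, q3, q5, q6}.
Read '2': {q0, q1, q2, q3, q5, q6} → {q0, q1, q2, q4, q5, q6}.
Read '2': {q0, q1, q2, q4, q5, q6} → {q0, q1, q2, q4, q5, q6}.
That set has 6 states.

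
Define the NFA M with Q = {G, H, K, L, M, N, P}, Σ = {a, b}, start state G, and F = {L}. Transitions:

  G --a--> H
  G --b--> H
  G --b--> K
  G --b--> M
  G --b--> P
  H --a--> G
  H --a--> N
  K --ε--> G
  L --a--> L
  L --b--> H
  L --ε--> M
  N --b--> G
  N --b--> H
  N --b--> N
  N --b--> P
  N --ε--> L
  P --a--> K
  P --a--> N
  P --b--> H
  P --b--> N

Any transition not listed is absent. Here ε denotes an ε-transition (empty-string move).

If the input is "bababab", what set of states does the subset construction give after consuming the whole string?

{G, H, K, L, M, N, P}

Start in {G}.
Read 'b': G→{H, K, M, P}; union {H, K, M, P}; ε-closure = {G, H, K, M, P}.
Read 'a': G→{H}, H→{G, N}, K→∅, M→∅, P→{K, N}; union {G, H, K, N}; ε-closure = {G, H, K, L, M, N}.
Read 'b': G→{H, K, M, P}, H→∅, K→∅, L→{H}, M→∅, N→{G, H, N, P}; union {G, H, K, M, N, P}; ε-closure = {G, H, K, L, M, N, P}.
Read 'a': G→{H}, H→{G, N}, K→∅, L→{L}, M→∅, N→∅, P→{K, N}; union {G, H, K, L, N}; ε-closure = {G, H, K, L, M, N}.
Read 'b': G→{H, K, M, P}, H→∅, K→∅, L→{H}, M→∅, N→{G, H, N, P}; union {G, H, K, M, N, P}; ε-closure = {G, H, K, L, M, N, P}.
Read 'a': G→{H}, H→{G, N}, K→∅, L→{L}, M→∅, N→∅, P→{K, N}; union {G, H, K, L, N}; ε-closure = {G, H, K, L, M, N}.
Read 'b': G→{H, K, M, P}, H→∅, K→∅, L→{H}, M→∅, N→{G, H, N, P}; union {G, H, K, M, N, P}; ε-closure = {G, H, K, L, M, N, P}.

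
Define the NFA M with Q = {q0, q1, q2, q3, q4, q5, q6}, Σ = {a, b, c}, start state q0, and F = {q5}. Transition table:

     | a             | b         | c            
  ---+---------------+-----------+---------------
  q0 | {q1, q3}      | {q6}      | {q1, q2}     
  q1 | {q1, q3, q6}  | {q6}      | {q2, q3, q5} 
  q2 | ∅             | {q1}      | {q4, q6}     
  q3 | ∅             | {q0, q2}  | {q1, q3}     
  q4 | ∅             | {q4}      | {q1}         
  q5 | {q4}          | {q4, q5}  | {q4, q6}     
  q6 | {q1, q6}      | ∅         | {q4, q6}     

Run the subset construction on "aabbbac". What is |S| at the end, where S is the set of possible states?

5

Start in {q0}.
Read 'a': {q0} → {q1, q3}.
Read 'a': {q1, q3} → {q1, q3, q6}.
Read 'b': {q1, q3, q6} → {q0, q2, q6}.
Read 'b': {q0, q2, q6} → {q1, q6}.
Read 'b': {q1, q6} → {q6}.
Read 'a': {q6} → {q1, q6}.
Read 'c': {q1, q6} → {q2, q3, q4, q5, q6}.
That set has 5 states.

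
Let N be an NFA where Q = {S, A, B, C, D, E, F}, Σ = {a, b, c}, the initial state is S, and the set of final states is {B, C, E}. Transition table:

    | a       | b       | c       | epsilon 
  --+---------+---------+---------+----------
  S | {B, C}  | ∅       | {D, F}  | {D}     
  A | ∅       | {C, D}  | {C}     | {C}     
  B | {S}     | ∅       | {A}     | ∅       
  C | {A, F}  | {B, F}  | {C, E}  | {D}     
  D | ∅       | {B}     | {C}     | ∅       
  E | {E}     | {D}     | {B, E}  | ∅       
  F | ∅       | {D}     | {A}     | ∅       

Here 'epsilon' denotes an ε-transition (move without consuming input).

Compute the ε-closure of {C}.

Begin with {C}.
ε-move C → D; add D.

{C, D}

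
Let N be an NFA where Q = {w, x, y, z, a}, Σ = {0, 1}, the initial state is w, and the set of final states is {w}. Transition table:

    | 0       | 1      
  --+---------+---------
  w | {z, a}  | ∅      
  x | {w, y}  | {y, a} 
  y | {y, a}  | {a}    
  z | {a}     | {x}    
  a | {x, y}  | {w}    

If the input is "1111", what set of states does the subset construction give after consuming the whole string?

∅

Start in {w}.
Read '1': w→∅; now ∅.
The set is empty and remains empty for the remaining 3 symbols.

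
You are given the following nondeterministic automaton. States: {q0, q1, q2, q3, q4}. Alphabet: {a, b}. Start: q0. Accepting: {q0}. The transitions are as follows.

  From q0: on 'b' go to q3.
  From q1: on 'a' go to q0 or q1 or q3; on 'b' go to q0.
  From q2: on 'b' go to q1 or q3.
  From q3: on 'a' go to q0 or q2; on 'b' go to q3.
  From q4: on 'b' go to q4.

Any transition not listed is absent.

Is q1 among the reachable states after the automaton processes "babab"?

Yes

Start in {q0}.
Read 'b': q0→{q3}; now {q3}.
Read 'a': q3→{q0, q2}; now {q0, q2}.
Read 'b': q0→{q3}, q2→{q1, q3}; now {q1, q3}.
Read 'a': q1→{q0, q1, q3}, q3→{q0, q2}; now {q0, q1, q2, q3}.
Read 'b': q0→{q3}, q1→{q0}, q2→{q1, q3}, q3→{q3}; now {q0, q1, q3}.
State q1 is in {q0, q1, q3}.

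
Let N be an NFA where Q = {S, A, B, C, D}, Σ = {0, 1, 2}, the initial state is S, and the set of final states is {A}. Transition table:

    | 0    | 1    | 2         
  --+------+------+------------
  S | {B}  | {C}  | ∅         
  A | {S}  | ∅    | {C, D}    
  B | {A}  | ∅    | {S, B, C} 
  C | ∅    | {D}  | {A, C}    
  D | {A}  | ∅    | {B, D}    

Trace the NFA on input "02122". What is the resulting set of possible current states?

{S, A, B, C, D}

Start in {S}.
Read '0': S→{B}; now {B}.
Read '2': B→{S, B, C}; now {S, B, C}.
Read '1': S→{C}, B→∅, C→{D}; now {C, D}.
Read '2': C→{A, C}, D→{B, D}; now {A, B, C, D}.
Read '2': A→{C, D}, B→{S, B, C}, C→{A, C}, D→{B, D}; now {S, A, B, C, D}.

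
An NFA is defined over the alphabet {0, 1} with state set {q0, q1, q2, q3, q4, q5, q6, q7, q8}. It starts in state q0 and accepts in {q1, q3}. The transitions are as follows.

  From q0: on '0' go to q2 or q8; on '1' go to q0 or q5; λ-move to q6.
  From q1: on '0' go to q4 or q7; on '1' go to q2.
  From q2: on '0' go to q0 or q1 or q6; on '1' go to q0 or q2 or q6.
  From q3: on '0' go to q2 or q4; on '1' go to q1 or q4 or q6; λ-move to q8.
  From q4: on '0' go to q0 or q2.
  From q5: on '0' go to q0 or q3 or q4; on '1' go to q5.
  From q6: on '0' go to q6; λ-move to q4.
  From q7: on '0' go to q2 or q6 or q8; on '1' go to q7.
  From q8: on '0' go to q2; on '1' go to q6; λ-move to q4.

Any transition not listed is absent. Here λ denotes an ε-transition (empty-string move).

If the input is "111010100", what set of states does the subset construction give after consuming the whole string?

Start: ε-closure({q0}) = {q0, q4, q6}.
Read '1': q0→{q0, q5}, q4→∅, q6→∅; union {q0, q5}; ε-closure = {q0, q4, q5, q6}.
Read '1': q0→{q0, q5}, q4→∅, q5→{q5}, q6→∅; union {q0, q5}; ε-closure = {q0, q4, q5, q6}.
Read '1': q0→{q0, q5}, q4→∅, q5→{q5}, q6→∅; union {q0, q5}; ε-closure = {q0, q4, q5, q6}.
Read '0': q0→{q2, q8}, q4→{q0, q2}, q5→{q0, q3, q4}, q6→{q6}; now {q0, q2, q3, q4, q6, q8}.
Read '1': q0→{q0, q5}, q2→{q0, q2, q6}, q3→{q1, q4, q6}, q4→∅, q6→∅, q8→{q6}; now {q0, q1, q2, q4, q5, q6}.
Read '0': q0→{q2, q8}, q1→{q4, q7}, q2→{q0, q1, q6}, q4→{q0, q2}, q5→{q0, q3, q4}, q6→{q6}; now {q0, q1, q2, q3, q4, q6, q7, q8}.
Read '1': q0→{q0, q5}, q1→{q2}, q2→{q0, q2, q6}, q3→{q1, q4, q6}, q4→∅, q6→∅, q7→{q7}, q8→{q6}; now {q0, q1, q2, q4, q5, q6, q7}.
Read '0': q0→{q2, q8}, q1→{q4, q7}, q2→{q0, q1, q6}, q4→{q0, q2}, q5→{q0, q3, q4}, q6→{q6}, q7→{q2, q6, q8}; now {q0, q1, q2, q3, q4, q6, q7, q8}.
Read '0': q0→{q2, q8}, q1→{q4, q7}, q2→{q0, q1, q6}, q3→{q2, q4}, q4→{q0, q2}, q6→{q6}, q7→{q2, q6, q8}, q8→{q2}; now {q0, q1, q2, q4, q6, q7, q8}.

{q0, q1, q2, q4, q6, q7, q8}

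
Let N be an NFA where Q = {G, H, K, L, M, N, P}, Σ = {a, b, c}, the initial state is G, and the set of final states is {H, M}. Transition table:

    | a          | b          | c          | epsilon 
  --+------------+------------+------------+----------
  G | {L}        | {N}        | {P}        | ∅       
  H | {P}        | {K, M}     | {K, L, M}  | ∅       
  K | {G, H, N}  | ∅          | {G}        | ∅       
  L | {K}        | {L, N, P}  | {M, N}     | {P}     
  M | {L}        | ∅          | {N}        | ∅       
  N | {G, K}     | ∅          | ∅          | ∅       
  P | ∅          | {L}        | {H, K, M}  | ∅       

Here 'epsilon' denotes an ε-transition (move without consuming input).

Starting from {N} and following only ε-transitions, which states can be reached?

{N}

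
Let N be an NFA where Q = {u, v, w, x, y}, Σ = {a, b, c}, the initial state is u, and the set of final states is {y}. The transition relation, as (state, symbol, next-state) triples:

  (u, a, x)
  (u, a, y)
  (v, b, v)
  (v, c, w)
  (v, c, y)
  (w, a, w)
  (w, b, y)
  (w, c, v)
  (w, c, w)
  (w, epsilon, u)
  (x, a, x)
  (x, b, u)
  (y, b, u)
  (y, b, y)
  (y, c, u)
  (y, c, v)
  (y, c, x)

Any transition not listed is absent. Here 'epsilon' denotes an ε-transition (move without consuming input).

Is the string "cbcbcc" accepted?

No

Start in {u}.
Read 'c': u→∅; now ∅.
The set is empty and remains empty for the remaining 5 symbols.
The final set ∅ contains no accepting state.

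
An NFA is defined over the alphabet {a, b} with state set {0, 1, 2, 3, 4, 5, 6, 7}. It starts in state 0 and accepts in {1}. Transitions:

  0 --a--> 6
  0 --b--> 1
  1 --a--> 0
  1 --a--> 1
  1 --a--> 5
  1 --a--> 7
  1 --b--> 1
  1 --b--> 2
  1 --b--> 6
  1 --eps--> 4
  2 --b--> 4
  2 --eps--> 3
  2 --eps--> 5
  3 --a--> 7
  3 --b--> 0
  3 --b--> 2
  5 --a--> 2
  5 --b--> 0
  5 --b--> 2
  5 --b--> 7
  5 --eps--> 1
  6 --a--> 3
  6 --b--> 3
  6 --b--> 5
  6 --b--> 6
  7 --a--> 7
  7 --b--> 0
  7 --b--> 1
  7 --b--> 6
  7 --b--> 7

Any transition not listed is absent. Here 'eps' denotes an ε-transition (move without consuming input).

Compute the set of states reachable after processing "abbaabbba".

{0, 1, 2, 3, 4, 5, 6, 7}

Start in {0}.
Read 'a': {0} → {6}.
Read 'b': {6} → {1, 3, 4, 5, 6}.
Read 'b': {1, 3, 4, 5, 6} → {0, 1, 2, 3, 4, 5, 6, 7}.
Read 'a': {0, 1, 2, 3, 4, 5, 6, 7} → {0, 1, 2, 3, 4, 5, 6, 7}.
Read 'a': {0, 1, 2, 3, 4, 5, 6, 7} → {0, 1, 2, 3, 4, 5, 6, 7}.
Read 'b': {0, 1, 2, 3, 4, 5, 6, 7} → {0, 1, 2, 3, 4, 5, 6, 7}.
Read 'b': {0, 1, 2, 3, 4, 5, 6, 7} → {0, 1, 2, 3, 4, 5, 6, 7}.
Read 'b': {0, 1, 2, 3, 4, 5, 6, 7} → {0, 1, 2, 3, 4, 5, 6, 7}.
Read 'a': {0, 1, 2, 3, 4, 5, 6, 7} → {0, 1, 2, 3, 4, 5, 6, 7}.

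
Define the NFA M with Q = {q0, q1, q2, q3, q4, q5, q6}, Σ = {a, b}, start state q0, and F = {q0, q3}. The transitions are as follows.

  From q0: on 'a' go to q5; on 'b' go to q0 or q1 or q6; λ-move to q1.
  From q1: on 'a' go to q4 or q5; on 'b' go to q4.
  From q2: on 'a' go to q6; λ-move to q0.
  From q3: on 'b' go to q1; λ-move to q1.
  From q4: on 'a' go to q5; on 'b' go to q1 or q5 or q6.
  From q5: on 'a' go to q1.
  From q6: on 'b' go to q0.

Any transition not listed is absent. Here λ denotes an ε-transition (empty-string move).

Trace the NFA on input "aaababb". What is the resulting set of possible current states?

Start: ε-closure({q0}) = {q0, q1}.
Read 'a': q0→{q5}, q1→{q4, q5}; now {q4, q5}.
Read 'a': q4→{q5}, q5→{q1}; now {q1, q5}.
Read 'a': q1→{q4, q5}, q5→{q1}; now {q1, q4, q5}.
Read 'b': q1→{q4}, q4→{q1, q5, q6}, q5→∅; now {q1, q4, q5, q6}.
Read 'a': q1→{q4, q5}, q4→{q5}, q5→{q1}, q6→∅; now {q1, q4, q5}.
Read 'b': q1→{q4}, q4→{q1, q5, q6}, q5→∅; now {q1, q4, q5, q6}.
Read 'b': q1→{q4}, q4→{q1, q5, q6}, q5→∅, q6→{q0}; now {q0, q1, q4, q5, q6}.

{q0, q1, q4, q5, q6}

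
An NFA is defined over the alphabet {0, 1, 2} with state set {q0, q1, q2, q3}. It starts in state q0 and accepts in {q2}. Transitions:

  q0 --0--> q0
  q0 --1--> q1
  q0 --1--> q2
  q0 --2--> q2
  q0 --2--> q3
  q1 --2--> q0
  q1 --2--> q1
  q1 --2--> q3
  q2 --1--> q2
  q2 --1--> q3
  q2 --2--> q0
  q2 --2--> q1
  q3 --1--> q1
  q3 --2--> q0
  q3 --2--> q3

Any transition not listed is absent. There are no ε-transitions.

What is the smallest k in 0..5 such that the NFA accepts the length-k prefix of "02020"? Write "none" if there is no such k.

Start in {q0}.
Read '0': {q0} → {q0}.
Read '2': {q0} → {q2, q3}.
None of the earlier sets intersect F, but {q2, q3} does.

2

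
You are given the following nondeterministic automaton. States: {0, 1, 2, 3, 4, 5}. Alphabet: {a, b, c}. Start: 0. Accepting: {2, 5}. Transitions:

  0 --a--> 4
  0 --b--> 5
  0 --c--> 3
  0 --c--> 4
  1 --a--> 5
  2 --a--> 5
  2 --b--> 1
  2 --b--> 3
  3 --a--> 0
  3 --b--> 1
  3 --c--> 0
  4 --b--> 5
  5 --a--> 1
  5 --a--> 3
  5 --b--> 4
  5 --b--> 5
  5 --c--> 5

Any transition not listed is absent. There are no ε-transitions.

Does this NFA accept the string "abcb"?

Yes

Start in {0}.
Read 'a': {0} → {4}.
Read 'b': {4} → {5}.
Read 'c': {5} → {5}.
Read 'b': {5} → {4, 5}.
The final set {4, 5} contains the accepting state 5.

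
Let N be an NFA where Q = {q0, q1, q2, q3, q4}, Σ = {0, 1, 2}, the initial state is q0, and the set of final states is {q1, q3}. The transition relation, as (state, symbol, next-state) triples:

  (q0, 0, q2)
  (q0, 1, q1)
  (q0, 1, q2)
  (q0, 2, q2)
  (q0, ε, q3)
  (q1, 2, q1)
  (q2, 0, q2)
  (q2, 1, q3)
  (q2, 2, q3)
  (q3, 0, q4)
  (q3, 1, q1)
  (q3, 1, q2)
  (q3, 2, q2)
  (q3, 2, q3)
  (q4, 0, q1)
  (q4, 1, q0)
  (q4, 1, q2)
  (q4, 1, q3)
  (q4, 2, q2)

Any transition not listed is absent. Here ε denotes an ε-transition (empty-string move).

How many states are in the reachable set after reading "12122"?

3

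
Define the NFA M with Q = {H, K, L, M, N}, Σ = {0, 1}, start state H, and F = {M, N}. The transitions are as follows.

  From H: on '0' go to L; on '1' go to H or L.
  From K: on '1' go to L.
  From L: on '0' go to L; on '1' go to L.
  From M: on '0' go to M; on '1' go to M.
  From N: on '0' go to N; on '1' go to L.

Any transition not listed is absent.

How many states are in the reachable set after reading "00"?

Start in {H}.
Read '0': {H} → {L}.
Read '0': {L} → {L}.
That set has 1 state.

1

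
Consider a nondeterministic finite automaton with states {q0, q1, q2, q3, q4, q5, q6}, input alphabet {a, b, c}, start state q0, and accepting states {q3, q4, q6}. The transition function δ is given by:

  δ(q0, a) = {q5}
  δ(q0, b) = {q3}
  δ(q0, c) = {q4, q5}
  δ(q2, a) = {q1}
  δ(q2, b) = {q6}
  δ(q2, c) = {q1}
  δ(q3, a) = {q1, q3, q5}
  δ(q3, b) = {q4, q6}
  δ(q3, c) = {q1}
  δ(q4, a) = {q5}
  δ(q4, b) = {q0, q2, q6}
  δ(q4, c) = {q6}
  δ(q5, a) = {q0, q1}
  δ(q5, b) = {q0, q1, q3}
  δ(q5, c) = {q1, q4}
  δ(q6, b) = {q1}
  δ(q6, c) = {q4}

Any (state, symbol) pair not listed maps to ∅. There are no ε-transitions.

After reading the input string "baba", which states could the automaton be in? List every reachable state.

Start in {q0}.
Read 'b': {q0} → {q3}.
Read 'a': {q3} → {q1, q3, q5}.
Read 'b': {q1, q3, q5} → {q0, q1, q3, q4, q6}.
Read 'a': {q0, q1, q3, q4, q6} → {q1, q3, q5}.

{q1, q3, q5}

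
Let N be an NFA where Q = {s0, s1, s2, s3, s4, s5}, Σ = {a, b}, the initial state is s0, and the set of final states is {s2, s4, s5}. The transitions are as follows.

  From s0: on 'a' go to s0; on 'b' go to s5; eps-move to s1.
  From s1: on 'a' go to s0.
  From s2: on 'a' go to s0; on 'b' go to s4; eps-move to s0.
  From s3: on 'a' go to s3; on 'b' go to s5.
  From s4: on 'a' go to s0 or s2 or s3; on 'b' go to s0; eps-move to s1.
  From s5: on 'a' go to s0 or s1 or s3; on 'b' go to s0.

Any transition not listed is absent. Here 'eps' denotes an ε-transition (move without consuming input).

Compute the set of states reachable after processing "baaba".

{s0, s1, s3}

Start: ε-closure({s0}) = {s0, s1}.
Read 'b': s0→{s5}, s1→∅; now {s5}.
Read 'a': s5→{s0, s1, s3}; now {s0, s1, s3}.
Read 'a': s0→{s0}, s1→{s0}, s3→{s3}; union {s0, s3}; ε-closure = {s0, s1, s3}.
Read 'b': s0→{s5}, s1→∅, s3→{s5}; now {s5}.
Read 'a': s5→{s0, s1, s3}; now {s0, s1, s3}.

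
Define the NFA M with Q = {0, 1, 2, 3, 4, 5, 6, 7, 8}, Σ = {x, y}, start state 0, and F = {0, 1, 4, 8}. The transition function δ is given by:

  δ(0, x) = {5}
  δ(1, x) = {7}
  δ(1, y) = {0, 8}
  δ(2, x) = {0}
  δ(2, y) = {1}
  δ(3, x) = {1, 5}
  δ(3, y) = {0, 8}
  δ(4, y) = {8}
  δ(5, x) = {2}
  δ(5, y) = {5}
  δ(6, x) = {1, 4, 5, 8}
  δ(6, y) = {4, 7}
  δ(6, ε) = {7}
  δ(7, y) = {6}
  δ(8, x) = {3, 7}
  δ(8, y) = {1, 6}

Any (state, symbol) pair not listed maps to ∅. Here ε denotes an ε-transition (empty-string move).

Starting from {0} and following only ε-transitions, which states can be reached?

{0}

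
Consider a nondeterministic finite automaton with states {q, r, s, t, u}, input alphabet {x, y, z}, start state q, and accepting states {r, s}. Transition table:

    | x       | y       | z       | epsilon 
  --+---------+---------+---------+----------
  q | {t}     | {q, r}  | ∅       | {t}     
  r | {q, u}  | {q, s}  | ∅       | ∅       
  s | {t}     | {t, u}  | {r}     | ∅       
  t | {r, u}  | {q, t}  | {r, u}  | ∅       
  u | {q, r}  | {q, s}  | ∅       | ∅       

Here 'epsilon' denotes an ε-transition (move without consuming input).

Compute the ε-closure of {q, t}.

{q, t}

Begin with {q, t}.
No ε-moves leave this set, so the closure equals the set itself.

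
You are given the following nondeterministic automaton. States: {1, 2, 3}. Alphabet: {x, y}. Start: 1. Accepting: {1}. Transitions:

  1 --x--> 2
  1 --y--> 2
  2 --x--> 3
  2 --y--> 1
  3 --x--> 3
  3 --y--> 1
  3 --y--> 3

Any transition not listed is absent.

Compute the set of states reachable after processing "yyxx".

{3}

Start in {1}.
Read 'y': 1→{2}; now {2}.
Read 'y': 2→{1}; now {1}.
Read 'x': 1→{2}; now {2}.
Read 'x': 2→{3}; now {3}.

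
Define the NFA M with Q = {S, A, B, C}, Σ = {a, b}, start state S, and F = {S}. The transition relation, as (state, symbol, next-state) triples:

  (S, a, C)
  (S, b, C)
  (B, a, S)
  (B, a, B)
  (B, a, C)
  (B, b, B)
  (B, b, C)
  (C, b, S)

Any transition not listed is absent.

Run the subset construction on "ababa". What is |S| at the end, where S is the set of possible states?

Start in {S}.
Read 'a': {S} → {C}.
Read 'b': {C} → {S}.
Read 'a': {S} → {C}.
Read 'b': {C} → {S}.
Read 'a': {S} → {C}.
That set has 1 state.

1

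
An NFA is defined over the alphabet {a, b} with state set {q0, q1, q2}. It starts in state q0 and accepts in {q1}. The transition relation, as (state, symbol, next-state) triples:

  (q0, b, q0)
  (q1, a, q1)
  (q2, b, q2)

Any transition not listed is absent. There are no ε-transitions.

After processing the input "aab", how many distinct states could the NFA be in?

0

Start in {q0}.
Read 'a': q0→∅; now ∅.
The set is empty and remains empty for the remaining 2 symbols.
That set has 0 states.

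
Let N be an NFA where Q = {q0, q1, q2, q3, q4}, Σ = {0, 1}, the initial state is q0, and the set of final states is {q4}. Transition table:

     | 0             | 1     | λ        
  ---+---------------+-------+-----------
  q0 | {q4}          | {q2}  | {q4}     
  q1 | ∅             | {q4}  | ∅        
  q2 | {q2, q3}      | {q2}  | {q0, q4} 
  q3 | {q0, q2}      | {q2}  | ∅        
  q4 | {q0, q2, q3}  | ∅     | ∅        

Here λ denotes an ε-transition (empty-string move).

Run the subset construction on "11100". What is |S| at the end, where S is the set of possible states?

Start: ε-closure({q0}) = {q0, q4}.
Read '1': {q0, q4} → {q0, q2, q4}.
Read '1': {q0, q2, q4} → {q0, q2, q4}.
Read '1': {q0, q2, q4} → {q0, q2, q4}.
Read '0': {q0, q2, q4} → {q0, q2, q3, q4}.
Read '0': {q0, q2, q3, q4} → {q0, q2, q3, q4}.
That set has 4 states.

4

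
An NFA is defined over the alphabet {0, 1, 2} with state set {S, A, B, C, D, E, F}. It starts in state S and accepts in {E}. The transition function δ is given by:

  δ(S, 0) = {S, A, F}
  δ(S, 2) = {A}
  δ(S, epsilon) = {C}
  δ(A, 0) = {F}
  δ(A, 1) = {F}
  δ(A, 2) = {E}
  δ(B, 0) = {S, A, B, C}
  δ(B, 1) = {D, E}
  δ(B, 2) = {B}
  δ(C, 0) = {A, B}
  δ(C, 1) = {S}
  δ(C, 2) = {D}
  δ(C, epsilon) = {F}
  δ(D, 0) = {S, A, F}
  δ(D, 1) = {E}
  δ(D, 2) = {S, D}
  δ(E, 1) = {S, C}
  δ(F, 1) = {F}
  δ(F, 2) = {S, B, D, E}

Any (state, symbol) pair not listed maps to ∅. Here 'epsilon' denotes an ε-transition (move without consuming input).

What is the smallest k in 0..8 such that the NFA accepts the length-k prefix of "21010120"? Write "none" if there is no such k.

Start: ε-closure({S}) = {S, C, F}.
Read '2': S→{A}, C→{D}, F→{S, B, D, E}; union {S, A, B, D, E}; ε-closure = {S, A, B, C, D, E, F}.
None of the earlier sets intersect F, but {S, A, B, C, D, E, F} does.

1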